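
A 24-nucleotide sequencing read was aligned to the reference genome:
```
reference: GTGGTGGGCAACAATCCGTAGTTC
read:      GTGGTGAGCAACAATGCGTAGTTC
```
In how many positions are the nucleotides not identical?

2

Comparing position by position, 2 positions differ: 7 (G/A), 16 (C/G).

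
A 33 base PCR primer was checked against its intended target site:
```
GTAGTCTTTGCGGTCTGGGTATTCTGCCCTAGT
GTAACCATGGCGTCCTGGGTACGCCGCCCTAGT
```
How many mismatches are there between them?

9

The sequences differ at positions 4, 5, 7, 9, 13, 14, 22, 23, 25 (1-based) — 9 in total.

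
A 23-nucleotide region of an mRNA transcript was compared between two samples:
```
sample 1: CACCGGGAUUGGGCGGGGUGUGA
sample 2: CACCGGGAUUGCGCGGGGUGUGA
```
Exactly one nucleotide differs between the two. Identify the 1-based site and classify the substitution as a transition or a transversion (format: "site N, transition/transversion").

Site 12 changes G→C. G is a purine and C is a pyrimidine, so this is a transversion.

site 12, transversion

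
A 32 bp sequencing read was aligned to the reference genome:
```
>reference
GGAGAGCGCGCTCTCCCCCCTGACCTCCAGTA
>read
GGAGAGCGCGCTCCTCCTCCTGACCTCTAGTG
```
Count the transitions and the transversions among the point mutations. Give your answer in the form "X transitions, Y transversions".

Mismatches (1-based):
base 14: T→C (pyrimidine→pyrimidine, transition)
base 15: C→T (pyrimidine→pyrimidine, transition)
base 18: C→T (pyrimidine→pyrimidine, transition)
base 28: C→T (pyrimidine→pyrimidine, transition)
base 32: A→G (purine→purine, transition)

5 transitions, 0 transversions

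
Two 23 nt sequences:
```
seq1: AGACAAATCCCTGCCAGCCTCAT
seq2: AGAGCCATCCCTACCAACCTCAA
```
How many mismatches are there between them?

6

The sequences differ at positions 4, 5, 6, 13, 17, 23 (1-based) — 6 in total.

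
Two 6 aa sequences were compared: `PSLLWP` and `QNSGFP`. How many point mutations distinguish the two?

5

Mismatches (1-based): position 1: P→Q; position 2: S→N; position 3: L→S; position 4: L→G; position 5: W→F.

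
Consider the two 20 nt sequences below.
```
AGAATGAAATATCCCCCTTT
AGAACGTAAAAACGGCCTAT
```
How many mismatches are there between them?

7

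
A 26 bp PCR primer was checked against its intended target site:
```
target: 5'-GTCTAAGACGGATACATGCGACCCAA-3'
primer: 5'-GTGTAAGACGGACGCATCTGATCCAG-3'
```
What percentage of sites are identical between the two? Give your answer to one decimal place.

Mismatches at positions 3, 13, 14, 18, 19, 22, 26 (1-based): 7 of 26.
Identical positions: 19/26 = 73.08% → 73.1%.

73.1%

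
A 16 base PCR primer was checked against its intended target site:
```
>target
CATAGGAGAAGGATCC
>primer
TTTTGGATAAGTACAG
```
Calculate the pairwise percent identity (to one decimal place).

50.0%

Mismatches at positions 1, 2, 4, 8, 12, 14, 15, 16 (1-based): 8 of 16.
Identical positions: 8/16 = 50% → 50.0%.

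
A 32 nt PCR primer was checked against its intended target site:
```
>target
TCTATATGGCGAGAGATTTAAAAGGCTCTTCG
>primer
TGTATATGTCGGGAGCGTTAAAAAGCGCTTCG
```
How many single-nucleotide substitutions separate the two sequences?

Mismatches (1-based): site 2: C→G; site 9: G→T; site 12: A→G; site 16: A→C; site 17: T→G; site 24: G→A; site 27: T→G.

7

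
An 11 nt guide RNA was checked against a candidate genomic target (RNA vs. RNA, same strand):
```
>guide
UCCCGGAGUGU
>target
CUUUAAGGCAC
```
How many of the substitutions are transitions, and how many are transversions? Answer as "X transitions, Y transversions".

10 transitions, 0 transversions

Mismatches (1-based):
base 1: U→C (pyrimidine→pyrimidine, transition)
base 2: C→U (pyrimidine→pyrimidine, transition)
base 3: C→U (pyrimidine→pyrimidine, transition)
base 4: C→U (pyrimidine→pyrimidine, transition)
base 5: G→A (purine→purine, transition)
base 6: G→A (purine→purine, transition)
base 7: A→G (purine→purine, transition)
base 9: U→C (pyrimidine→pyrimidine, transition)
base 10: G→A (purine→purine, transition)
base 11: U→C (pyrimidine→pyrimidine, transition)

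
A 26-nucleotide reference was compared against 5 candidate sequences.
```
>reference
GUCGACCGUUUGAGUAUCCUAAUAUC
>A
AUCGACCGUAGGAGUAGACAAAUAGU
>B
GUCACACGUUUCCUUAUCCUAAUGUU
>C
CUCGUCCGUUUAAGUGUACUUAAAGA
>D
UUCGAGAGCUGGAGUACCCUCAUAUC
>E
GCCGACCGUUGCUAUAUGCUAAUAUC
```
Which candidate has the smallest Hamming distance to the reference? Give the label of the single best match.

Hamming distances to reference — A: 8; B: 8; C: 9; D: 7; E: 6.
Smallest is E with 6 mismatches.

E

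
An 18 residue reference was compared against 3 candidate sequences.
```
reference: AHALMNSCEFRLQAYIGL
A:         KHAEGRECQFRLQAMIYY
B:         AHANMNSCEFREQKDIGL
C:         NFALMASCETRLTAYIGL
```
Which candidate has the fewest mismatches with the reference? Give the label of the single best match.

B

A differs at 9 positions; B differs at 4 positions; C differs at 5 positions. The closest is B.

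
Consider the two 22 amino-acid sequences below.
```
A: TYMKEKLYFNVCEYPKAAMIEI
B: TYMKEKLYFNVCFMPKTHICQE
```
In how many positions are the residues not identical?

Comparing position by position, 8 positions differ: 13 (E/F), 14 (Y/M), 17 (A/T), 18 (A/H), 19 (M/I), 20 (I/C), 21 (E/Q), 22 (I/E).

8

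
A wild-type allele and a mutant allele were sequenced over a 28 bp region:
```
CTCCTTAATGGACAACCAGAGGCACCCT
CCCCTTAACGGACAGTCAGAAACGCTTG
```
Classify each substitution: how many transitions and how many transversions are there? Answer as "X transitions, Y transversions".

9 transitions, 1 transversion

Mismatches (1-based):
site 2: T→C (pyrimidine→pyrimidine, transition)
site 9: T→C (pyrimidine→pyrimidine, transition)
site 15: A→G (purine→purine, transition)
site 16: C→T (pyrimidine→pyrimidine, transition)
site 21: G→A (purine→purine, transition)
site 22: G→A (purine→purine, transition)
site 24: A→G (purine→purine, transition)
site 26: C→T (pyrimidine→pyrimidine, transition)
site 27: C→T (pyrimidine→pyrimidine, transition)
site 28: T→G (pyrimidine→purine, transversion)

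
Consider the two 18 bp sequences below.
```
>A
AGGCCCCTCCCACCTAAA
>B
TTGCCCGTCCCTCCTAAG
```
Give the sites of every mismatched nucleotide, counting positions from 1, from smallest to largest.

Scanning 1-based: 1: A/T; 2: G/T; 7: C/G; 12: A/T; 18: A/G.

1, 2, 7, 12, 18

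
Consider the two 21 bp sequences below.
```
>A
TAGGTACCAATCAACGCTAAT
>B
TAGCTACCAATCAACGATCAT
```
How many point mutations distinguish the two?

3

Comparing position by position, 3 sites differ: 4 (G/C), 17 (C/A), 19 (A/C).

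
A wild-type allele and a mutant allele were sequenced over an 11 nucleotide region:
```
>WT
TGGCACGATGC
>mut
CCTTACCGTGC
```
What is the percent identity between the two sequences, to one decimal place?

45.5%

Mismatches at positions 1, 2, 3, 4, 7, 8 (1-based): 6 of 11.
Identical positions: 5/11 = 45.45% → 45.5%.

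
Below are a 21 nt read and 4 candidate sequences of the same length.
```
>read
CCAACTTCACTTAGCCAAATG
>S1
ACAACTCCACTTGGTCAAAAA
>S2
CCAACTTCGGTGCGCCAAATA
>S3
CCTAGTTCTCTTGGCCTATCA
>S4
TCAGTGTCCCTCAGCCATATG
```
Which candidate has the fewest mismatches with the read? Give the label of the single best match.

S2

S1 differs at 6 bases; S2 differs at 5 bases; S3 differs at 8 bases; S4 differs at 7 bases. The closest is S2.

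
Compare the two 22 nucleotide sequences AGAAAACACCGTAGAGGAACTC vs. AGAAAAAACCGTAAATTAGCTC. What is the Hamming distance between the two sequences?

5

The sequences differ at bases 7, 14, 16, 17, 19 (1-based) — 5 in total.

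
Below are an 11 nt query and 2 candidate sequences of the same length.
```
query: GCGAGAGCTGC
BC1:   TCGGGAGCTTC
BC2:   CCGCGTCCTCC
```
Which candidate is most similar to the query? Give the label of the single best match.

Hamming distances to query — BC1: 3; BC2: 5.
Smallest is BC1 with 3 mismatches.

BC1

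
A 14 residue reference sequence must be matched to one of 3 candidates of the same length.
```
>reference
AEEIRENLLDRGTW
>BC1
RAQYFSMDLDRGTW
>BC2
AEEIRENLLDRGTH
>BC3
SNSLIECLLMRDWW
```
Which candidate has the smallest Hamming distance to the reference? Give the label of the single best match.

BC2

Hamming distances to reference — BC1: 8; BC2: 1; BC3: 9.
Smallest is BC2 with 1 mismatch.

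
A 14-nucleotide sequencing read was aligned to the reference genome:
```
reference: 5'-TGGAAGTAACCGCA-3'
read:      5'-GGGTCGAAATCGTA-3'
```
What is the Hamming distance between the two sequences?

Comparing position by position, 6 bases differ: 1 (T/G), 4 (A/T), 5 (A/C), 7 (T/A), 10 (C/T), 13 (C/T).

6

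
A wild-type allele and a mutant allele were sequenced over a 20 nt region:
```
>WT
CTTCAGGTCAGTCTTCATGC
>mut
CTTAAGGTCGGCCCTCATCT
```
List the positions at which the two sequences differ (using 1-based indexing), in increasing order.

4, 10, 12, 14, 19, 20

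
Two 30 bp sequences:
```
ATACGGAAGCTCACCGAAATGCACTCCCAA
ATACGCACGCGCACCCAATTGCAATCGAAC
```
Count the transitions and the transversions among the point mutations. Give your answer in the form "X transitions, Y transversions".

0 transitions, 9 transversions

Transitions (purine↔purine or pyrimidine↔pyrimidine): none.
Transversions (purine↔pyrimidine): 6 G→C, 8 A→C, 11 T→G, 16 G→C, 19 A→T, 24 C→A, 27 C→G, 28 C→A, 30 A→C.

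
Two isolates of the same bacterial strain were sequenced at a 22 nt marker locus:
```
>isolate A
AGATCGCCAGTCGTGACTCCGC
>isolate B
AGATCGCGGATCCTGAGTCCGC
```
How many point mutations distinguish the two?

Comparing position by position, 5 bases differ: 8 (C/G), 9 (A/G), 10 (G/A), 13 (G/C), 17 (C/G).

5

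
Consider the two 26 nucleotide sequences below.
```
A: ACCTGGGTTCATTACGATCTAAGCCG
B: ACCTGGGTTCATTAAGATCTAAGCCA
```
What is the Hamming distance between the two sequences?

2

Mismatches (1-based): position 15: C→A; position 26: G→A.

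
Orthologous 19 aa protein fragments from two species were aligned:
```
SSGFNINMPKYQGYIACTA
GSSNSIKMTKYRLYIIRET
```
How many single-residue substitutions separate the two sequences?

Comparing position by position, 12 residues differ: 1 (S/G), 3 (G/S), 4 (F/N), 5 (N/S), 7 (N/K), 9 (P/T), 12 (Q/R), 13 (G/L), 16 (A/I), 17 (C/R), 18 (T/E), 19 (A/T).

12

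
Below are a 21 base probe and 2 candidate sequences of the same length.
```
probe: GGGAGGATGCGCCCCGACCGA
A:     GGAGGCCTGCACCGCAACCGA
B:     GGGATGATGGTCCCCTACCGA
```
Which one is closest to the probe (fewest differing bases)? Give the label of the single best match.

B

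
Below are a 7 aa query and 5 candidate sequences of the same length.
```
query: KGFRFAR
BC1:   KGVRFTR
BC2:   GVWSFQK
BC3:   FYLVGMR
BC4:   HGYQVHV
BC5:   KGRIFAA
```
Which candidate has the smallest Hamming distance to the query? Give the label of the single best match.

BC1 differs at 2 positions; BC2 differs at 6 positions; BC3 differs at 6 positions; BC4 differs at 6 positions; BC5 differs at 3 positions. The closest is BC1.

BC1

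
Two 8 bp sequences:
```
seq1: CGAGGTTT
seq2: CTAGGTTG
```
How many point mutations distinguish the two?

Mismatches (1-based): position 2: G→T; position 8: T→G.

2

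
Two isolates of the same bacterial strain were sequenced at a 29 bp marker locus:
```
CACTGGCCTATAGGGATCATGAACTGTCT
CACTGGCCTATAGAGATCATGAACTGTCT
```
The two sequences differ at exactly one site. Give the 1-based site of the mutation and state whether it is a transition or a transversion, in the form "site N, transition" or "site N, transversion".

site 14, transition

The sequences differ only at site 14: G→A (purine→purine), a transition.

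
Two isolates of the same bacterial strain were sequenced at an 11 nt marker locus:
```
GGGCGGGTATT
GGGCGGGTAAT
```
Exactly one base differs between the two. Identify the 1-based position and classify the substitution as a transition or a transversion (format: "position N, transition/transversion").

position 10, transversion

The sequences differ only at position 10: T→A (pyrimidine→purine), a transversion.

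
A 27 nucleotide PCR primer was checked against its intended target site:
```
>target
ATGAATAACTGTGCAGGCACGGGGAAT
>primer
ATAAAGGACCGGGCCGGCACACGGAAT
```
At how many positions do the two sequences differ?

The sequences differ at positions 3, 6, 7, 10, 12, 15, 21, 22 (1-based) — 8 in total.

8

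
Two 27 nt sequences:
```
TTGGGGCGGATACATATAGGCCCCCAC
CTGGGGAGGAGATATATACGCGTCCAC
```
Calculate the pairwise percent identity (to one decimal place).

7 positions differ (1, 7, 11, 13, 19, 22, 23), so 20 of 27 match: 20/27 = 74.07%.

74.1%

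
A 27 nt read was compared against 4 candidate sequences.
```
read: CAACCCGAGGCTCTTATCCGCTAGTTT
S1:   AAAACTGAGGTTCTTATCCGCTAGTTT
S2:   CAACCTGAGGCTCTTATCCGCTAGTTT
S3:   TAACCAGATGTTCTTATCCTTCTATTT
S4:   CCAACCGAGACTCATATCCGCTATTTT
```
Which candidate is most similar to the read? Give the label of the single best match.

S2

S1 differs at 4 bases; S2 differs at 1 base; S3 differs at 9 bases; S4 differs at 5 bases. The closest is S2.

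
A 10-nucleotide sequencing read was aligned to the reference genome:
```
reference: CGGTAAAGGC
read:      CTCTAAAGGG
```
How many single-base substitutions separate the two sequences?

Mismatches (1-based): base 2: G→T; base 3: G→C; base 10: C→G.

3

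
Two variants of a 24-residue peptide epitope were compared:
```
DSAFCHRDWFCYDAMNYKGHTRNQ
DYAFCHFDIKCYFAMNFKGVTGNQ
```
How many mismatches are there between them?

Comparing position by position, 8 positions differ: 2 (S/Y), 7 (R/F), 9 (W/I), 10 (F/K), 13 (D/F), 17 (Y/F), 20 (H/V), 22 (R/G).

8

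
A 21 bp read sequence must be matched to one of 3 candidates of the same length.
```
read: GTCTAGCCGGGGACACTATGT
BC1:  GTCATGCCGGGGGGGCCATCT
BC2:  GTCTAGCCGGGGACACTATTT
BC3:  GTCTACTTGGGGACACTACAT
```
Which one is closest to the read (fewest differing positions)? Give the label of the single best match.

BC2

BC1 differs at 7 positions; BC2 differs at 1 position; BC3 differs at 5 positions. The closest is BC2.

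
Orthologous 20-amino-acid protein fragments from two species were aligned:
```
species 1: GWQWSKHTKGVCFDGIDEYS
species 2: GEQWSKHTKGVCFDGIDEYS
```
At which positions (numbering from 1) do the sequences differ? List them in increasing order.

Scanning 1-based: 2: W/E.

2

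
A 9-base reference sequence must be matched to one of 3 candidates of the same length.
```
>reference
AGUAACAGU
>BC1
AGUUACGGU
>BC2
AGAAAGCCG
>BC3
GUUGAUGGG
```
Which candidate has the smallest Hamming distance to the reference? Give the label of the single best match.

BC1 differs at 2 bases; BC2 differs at 5 bases; BC3 differs at 6 bases. The closest is BC1.

BC1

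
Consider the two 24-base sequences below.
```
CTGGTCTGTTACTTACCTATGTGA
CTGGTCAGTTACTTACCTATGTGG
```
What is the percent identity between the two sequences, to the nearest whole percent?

Mismatches at positions 7, 24 (1-based): 2 of 24.
Identical positions: 22/24 = 91.67% → 92%.

92%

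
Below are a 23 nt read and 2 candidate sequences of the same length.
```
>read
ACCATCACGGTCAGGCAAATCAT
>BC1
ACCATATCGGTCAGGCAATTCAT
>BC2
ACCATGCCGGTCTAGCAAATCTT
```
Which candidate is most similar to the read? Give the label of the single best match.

BC1

BC1 differs at 3 sites; BC2 differs at 5 sites. The closest is BC1.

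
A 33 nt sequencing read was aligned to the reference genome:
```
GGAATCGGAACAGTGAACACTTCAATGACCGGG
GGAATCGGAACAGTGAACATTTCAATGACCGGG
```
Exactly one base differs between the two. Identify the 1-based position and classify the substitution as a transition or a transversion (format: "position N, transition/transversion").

The sequences differ only at position 20: C→T (pyrimidine→pyrimidine), a transition.

position 20, transition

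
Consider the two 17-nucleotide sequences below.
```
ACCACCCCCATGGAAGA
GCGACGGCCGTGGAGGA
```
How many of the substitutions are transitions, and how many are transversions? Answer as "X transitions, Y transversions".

3 transitions, 3 transversions

Mismatches (1-based):
site 1: A→G (purine→purine, transition)
site 3: C→G (pyrimidine→purine, transversion)
site 6: C→G (pyrimidine→purine, transversion)
site 7: C→G (pyrimidine→purine, transversion)
site 10: A→G (purine→purine, transition)
site 15: A→G (purine→purine, transition)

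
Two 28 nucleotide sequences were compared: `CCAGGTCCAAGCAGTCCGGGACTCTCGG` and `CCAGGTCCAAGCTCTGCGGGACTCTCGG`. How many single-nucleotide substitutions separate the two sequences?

Mismatches (1-based): base 13: A→T; base 14: G→C; base 16: C→G.

3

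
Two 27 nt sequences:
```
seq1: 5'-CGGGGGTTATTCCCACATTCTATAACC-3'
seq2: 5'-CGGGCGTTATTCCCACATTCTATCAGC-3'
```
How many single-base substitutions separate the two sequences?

The sequences differ at bases 5, 24, 26 (1-based) — 3 in total.

3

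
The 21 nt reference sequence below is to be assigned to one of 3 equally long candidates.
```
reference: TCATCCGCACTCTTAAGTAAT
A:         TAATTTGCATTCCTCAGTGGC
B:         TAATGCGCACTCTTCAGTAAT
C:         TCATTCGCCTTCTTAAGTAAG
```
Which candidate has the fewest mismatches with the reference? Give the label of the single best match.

A differs at 9 bases; B differs at 3 bases; C differs at 4 bases. The closest is B.

B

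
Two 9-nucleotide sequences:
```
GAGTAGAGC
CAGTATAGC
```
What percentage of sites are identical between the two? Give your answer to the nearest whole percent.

2 positions differ (1, 6), so 7 of 9 match: 7/9 = 77.78%.

78%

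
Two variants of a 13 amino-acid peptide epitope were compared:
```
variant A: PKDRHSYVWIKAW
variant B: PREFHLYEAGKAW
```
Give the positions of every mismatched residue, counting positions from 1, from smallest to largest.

Scanning 1-based: 2: K/R; 3: D/E; 4: R/F; 6: S/L; 8: V/E; 9: W/A; 10: I/G.

2, 3, 4, 6, 8, 9, 10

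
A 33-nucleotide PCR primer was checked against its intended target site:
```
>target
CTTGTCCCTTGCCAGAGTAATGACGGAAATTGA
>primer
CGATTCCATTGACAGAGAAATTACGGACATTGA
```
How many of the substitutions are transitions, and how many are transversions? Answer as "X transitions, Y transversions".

0 transitions, 8 transversions

Mismatches (1-based):
base 2: T→G (pyrimidine→purine, transversion)
base 3: T→A (pyrimidine→purine, transversion)
base 4: G→T (purine→pyrimidine, transversion)
base 8: C→A (pyrimidine→purine, transversion)
base 12: C→A (pyrimidine→purine, transversion)
base 18: T→A (pyrimidine→purine, transversion)
base 22: G→T (purine→pyrimidine, transversion)
base 28: A→C (purine→pyrimidine, transversion)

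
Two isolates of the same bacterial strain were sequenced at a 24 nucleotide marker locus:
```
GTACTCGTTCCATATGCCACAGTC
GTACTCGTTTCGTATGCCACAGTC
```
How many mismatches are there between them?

The sequences differ at sites 10, 12 (1-based) — 2 in total.

2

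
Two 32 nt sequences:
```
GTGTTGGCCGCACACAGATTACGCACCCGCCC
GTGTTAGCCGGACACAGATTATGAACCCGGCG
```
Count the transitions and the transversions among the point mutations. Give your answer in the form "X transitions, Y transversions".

Transitions (purine↔purine or pyrimidine↔pyrimidine): 6 G→A, 22 C→T.
Transversions (purine↔pyrimidine): 11 C→G, 24 C→A, 30 C→G, 32 C→G.

2 transitions, 4 transversions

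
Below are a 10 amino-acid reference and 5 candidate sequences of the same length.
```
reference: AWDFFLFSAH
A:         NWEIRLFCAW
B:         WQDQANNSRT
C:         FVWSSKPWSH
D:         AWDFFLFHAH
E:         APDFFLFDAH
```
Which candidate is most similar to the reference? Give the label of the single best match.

A differs at 6 residues; B differs at 8 residues; C differs at 9 residues; D differs at 1 residue; E differs at 2 residues. The closest is D.

D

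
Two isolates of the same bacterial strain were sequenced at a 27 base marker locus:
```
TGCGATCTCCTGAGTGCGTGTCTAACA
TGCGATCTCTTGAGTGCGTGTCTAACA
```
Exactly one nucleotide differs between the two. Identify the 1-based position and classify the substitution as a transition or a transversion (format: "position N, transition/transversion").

position 10, transition

The sequences differ only at position 10: C→T (pyrimidine→pyrimidine), a transition.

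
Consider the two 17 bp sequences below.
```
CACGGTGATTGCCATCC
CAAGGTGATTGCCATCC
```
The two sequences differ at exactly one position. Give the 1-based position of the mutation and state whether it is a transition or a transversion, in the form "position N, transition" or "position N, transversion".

position 3, transversion

The sequences differ only at position 3: C→A (pyrimidine→purine), a transversion.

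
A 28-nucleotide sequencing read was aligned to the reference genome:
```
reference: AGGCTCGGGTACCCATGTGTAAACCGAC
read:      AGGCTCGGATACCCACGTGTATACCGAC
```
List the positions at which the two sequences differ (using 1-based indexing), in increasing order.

9, 16, 22

Scanning 1-based: 9: G/A; 16: T/C; 22: A/T.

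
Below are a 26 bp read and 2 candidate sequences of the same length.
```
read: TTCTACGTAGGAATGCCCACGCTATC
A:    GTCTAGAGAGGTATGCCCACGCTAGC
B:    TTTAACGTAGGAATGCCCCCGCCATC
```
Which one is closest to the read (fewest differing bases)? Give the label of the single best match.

B

A differs at 6 bases; B differs at 4 bases. The closest is B.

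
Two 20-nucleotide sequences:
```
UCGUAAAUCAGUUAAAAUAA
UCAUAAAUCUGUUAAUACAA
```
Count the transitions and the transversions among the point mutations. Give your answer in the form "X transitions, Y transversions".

2 transitions, 2 transversions

Transitions (purine↔purine or pyrimidine↔pyrimidine): 3 G→A, 18 U→C.
Transversions (purine↔pyrimidine): 10 A→U, 16 A→U.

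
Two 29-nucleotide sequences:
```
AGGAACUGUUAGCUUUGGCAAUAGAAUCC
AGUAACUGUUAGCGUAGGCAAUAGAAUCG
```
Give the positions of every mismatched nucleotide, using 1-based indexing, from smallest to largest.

3, 14, 16, 29

Scanning 1-based: 3: G/U; 14: U/G; 16: U/A; 29: C/G.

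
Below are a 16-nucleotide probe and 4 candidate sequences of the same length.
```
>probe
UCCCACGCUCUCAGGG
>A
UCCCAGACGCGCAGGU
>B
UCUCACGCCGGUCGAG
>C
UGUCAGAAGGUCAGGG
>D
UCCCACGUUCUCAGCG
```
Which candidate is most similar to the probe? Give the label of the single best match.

Hamming distances to probe — A: 5; B: 7; C: 7; D: 2.
Smallest is D with 2 mismatches.

D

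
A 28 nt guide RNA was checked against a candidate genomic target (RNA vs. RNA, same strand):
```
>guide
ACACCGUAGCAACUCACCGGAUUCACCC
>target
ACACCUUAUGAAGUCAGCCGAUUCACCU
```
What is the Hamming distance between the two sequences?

Mismatches (1-based): position 6: G→U; position 9: G→U; position 10: C→G; position 13: C→G; position 17: C→G; position 19: G→C; position 28: C→U.

7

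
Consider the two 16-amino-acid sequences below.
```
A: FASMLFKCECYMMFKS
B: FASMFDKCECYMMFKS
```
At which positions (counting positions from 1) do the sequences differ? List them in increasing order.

5, 6

Scanning 1-based: 5: L/F; 6: F/D.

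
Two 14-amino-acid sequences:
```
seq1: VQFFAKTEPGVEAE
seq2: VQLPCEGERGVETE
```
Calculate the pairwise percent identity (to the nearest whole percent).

Mismatches at positions 3, 4, 5, 6, 7, 9, 13 (1-based): 7 of 14.
Identical positions: 7/14 = 50% → 50%.

50%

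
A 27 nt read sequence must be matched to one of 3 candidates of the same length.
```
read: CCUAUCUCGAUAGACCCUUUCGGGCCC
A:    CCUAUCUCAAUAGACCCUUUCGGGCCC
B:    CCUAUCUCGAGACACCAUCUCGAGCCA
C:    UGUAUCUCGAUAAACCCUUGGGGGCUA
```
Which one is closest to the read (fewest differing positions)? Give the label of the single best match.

A differs at 1 position; B differs at 6 positions; C differs at 7 positions. The closest is A.

A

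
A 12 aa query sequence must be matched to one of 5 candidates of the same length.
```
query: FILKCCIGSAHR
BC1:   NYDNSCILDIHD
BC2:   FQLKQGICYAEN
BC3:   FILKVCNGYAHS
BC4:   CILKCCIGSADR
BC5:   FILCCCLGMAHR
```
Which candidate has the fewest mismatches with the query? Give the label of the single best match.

BC4

BC1 differs at 9 residues; BC2 differs at 7 residues; BC3 differs at 4 residues; BC4 differs at 2 residues; BC5 differs at 3 residues. The closest is BC4.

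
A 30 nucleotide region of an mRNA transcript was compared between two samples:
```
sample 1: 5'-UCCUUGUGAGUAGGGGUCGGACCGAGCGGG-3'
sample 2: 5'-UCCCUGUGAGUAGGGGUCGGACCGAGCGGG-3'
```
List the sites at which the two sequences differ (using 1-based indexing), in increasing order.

Scanning 1-based: 4: U/C.

4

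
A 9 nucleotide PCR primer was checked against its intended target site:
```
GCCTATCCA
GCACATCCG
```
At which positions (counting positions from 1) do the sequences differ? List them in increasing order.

3, 4, 9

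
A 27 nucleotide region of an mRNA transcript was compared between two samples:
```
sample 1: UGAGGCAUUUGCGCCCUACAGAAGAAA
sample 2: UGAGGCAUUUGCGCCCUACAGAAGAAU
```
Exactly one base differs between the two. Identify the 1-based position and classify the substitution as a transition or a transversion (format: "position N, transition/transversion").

position 27, transversion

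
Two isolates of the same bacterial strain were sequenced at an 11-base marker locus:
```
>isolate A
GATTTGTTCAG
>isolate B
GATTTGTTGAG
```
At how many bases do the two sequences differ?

Mismatches (1-based): base 9: C→G.

1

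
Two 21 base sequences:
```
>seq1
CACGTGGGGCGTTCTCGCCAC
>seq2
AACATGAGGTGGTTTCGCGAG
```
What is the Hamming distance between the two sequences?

8

Comparing position by position, 8 positions differ: 1 (C/A), 4 (G/A), 7 (G/A), 10 (C/T), 12 (T/G), 14 (C/T), 19 (C/G), 21 (C/G).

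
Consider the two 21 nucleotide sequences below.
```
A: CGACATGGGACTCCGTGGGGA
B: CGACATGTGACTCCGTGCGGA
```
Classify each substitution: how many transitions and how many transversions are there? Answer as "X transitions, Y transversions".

Transitions (purine↔purine or pyrimidine↔pyrimidine): none.
Transversions (purine↔pyrimidine): 8 G→T, 18 G→C.

0 transitions, 2 transversions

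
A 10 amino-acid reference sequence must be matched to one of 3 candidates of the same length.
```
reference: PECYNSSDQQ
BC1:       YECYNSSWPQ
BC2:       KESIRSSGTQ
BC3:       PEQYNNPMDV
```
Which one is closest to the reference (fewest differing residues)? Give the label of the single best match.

BC1 differs at 3 residues; BC2 differs at 6 residues; BC3 differs at 6 residues. The closest is BC1.

BC1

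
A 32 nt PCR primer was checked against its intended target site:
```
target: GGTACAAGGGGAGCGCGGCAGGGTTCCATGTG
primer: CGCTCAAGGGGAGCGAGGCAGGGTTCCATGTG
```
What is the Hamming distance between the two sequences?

4

Comparing position by position, 4 positions differ: 1 (G/C), 3 (T/C), 4 (A/T), 16 (C/A).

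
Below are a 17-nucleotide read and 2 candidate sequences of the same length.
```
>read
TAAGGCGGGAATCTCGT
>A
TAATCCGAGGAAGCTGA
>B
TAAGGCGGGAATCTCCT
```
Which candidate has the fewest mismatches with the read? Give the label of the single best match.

B

A differs at 9 sites; B differs at 1 site. The closest is B.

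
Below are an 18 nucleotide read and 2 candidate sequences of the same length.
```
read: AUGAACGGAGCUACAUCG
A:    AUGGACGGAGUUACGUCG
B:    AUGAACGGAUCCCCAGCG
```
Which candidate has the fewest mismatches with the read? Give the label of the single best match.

A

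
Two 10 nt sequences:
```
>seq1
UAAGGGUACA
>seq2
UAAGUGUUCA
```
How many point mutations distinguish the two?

2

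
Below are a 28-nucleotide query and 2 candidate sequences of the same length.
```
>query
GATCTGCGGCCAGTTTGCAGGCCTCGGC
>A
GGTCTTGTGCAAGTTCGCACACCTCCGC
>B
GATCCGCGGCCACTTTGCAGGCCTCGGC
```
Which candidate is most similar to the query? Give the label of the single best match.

A differs at 9 sites; B differs at 2 sites. The closest is B.

B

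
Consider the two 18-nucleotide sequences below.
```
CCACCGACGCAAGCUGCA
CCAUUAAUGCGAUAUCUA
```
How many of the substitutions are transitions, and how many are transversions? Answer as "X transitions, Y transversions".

6 transitions, 3 transversions

Transitions (purine↔purine or pyrimidine↔pyrimidine): 4 C→U, 5 C→U, 6 G→A, 8 C→U, 11 A→G, 17 C→U.
Transversions (purine↔pyrimidine): 13 G→U, 14 C→A, 16 G→C.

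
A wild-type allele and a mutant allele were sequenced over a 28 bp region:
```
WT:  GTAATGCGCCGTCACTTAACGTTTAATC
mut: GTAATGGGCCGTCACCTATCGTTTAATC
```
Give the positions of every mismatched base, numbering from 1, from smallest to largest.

7, 16, 19

Differences at position 7 (C→G), position 16 (T→C), position 19 (A→T).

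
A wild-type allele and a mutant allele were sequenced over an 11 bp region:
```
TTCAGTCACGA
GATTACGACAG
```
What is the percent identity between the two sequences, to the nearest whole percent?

18%

Mismatches at positions 1, 2, 3, 4, 5, 6, 7, 10, 11 (1-based): 9 of 11.
Identical positions: 2/11 = 18.18% → 18%.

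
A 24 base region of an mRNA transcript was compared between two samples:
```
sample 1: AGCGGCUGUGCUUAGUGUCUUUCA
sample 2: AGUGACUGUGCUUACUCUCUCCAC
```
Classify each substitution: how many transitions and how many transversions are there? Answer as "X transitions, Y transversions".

Mismatches (1-based):
position 3: C→U (pyrimidine→pyrimidine, transition)
position 5: G→A (purine→purine, transition)
position 15: G→C (purine→pyrimidine, transversion)
position 17: G→C (purine→pyrimidine, transversion)
position 21: U→C (pyrimidine→pyrimidine, transition)
position 22: U→C (pyrimidine→pyrimidine, transition)
position 23: C→A (pyrimidine→purine, transversion)
position 24: A→C (purine→pyrimidine, transversion)

4 transitions, 4 transversions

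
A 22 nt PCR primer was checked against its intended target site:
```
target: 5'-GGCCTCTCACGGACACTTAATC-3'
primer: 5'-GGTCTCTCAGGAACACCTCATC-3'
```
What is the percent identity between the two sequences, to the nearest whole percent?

77%

Mismatches at positions 3, 10, 12, 17, 19 (1-based): 5 of 22.
Identical positions: 17/22 = 77.27% → 77%.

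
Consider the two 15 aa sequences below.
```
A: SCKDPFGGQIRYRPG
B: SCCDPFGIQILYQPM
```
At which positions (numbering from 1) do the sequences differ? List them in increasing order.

Scanning 1-based: 3: K/C; 8: G/I; 11: R/L; 13: R/Q; 15: G/M.

3, 8, 11, 13, 15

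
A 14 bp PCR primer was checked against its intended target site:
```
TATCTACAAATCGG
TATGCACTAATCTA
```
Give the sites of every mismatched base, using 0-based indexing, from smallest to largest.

3, 4, 7, 12, 13

Scanning 0-based: 3: C/G; 4: T/C; 7: A/T; 12: G/T; 13: G/A.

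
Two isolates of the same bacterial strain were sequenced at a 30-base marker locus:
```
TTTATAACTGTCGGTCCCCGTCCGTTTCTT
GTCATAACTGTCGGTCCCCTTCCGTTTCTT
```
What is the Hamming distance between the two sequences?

Mismatches (1-based): position 1: T→G; position 3: T→C; position 20: G→T.

3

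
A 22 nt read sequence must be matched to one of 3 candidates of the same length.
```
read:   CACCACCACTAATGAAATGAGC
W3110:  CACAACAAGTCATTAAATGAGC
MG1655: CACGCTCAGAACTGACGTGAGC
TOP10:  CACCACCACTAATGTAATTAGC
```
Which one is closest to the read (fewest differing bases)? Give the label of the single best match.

TOP10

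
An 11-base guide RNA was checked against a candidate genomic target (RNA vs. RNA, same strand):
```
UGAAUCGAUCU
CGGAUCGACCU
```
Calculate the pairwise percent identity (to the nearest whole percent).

3 positions differ (1, 3, 9), so 8 of 11 match: 8/11 = 72.73%.

73%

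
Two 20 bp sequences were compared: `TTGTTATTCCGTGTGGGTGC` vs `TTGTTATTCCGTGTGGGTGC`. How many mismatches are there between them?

0

No positions differ; the sequences are identical.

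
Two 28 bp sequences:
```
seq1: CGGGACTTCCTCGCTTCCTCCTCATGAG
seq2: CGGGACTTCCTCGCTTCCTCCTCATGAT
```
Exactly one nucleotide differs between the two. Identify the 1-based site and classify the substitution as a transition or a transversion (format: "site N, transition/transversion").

site 28, transversion

The sequences differ only at site 28: G→T (purine→pyrimidine), a transversion.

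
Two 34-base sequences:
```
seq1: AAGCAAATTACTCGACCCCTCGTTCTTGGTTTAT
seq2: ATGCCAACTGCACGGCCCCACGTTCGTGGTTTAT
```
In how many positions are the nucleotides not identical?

8

The sequences differ at positions 2, 5, 8, 10, 12, 15, 20, 26 (1-based) — 8 in total.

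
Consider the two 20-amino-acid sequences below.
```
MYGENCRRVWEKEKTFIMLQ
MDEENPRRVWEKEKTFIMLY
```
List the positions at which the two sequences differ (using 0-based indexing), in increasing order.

1, 2, 5, 19

Differences at position 1 (Y→D), position 2 (G→E), position 5 (C→P), position 19 (Q→Y).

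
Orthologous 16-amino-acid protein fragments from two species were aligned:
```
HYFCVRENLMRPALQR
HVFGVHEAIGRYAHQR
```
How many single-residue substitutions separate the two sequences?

8

Comparing position by position, 8 residues differ: 2 (Y/V), 4 (C/G), 6 (R/H), 8 (N/A), 9 (L/I), 10 (M/G), 12 (P/Y), 14 (L/H).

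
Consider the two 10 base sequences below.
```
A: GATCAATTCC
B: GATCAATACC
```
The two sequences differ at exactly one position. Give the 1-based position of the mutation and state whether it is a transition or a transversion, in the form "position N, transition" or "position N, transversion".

position 8, transversion

The sequences differ only at position 8: T→A (pyrimidine→purine), a transversion.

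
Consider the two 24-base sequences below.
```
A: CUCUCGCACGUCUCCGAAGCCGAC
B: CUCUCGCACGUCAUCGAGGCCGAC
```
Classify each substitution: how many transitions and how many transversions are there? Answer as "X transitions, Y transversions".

Mismatches (1-based):
site 13: U→A (pyrimidine→purine, transversion)
site 14: C→U (pyrimidine→pyrimidine, transition)
site 18: A→G (purine→purine, transition)

2 transitions, 1 transversion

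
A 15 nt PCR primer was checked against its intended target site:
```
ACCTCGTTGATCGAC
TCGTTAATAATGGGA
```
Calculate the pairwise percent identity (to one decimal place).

40.0%

9 positions differ (1, 3, 5, 6, 7, 9, 12, 14, 15), so 6 of 15 match: 6/15 = 40%.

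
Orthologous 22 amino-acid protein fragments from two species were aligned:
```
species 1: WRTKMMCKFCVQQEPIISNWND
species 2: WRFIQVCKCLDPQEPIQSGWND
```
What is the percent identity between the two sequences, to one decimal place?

54.5%

10 positions differ (3, 4, 5, 6, 9, 10, 11, 12, 17, 19), so 12 of 22 match: 12/22 = 54.55%.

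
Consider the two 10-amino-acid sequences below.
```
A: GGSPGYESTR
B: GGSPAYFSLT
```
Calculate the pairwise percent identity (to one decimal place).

60.0%

4 positions differ (5, 7, 9, 10), so 6 of 10 match: 6/10 = 60%.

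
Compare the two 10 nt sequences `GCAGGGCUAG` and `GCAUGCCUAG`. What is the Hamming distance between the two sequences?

2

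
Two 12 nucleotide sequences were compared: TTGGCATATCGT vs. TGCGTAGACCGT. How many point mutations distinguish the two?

Mismatches (1-based): site 2: T→G; site 3: G→C; site 5: C→T; site 7: T→G; site 9: T→C.

5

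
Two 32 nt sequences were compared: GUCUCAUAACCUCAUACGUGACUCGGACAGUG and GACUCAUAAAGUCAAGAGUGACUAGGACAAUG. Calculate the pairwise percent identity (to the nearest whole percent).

75%

8 positions differ (2, 10, 11, 15, 16, 17, 24, 30), so 24 of 32 match: 24/32 = 75%.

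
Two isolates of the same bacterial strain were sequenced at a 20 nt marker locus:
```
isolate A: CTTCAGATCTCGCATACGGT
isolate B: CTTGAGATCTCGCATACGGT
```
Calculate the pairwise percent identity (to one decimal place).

95.0%

Mismatch at position 4 (1-based): 1 of 20.
Identical positions: 19/20 = 95% → 95.0%.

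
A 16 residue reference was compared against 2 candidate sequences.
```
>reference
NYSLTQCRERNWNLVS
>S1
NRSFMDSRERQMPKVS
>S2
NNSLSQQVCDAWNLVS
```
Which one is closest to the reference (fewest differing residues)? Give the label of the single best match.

S2

S1 differs at 9 residues; S2 differs at 7 residues. The closest is S2.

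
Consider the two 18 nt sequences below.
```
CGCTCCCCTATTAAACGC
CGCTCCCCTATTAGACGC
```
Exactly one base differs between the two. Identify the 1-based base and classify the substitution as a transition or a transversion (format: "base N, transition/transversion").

base 14, transition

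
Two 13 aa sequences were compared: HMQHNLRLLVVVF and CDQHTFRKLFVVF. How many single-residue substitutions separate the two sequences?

6

Mismatches (1-based): position 1: H→C; position 2: M→D; position 5: N→T; position 6: L→F; position 8: L→K; position 10: V→F.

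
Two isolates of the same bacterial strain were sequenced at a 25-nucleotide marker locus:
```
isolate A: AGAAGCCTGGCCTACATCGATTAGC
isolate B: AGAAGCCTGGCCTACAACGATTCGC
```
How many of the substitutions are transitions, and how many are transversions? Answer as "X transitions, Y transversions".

Mismatches (1-based):
site 17: T→A (pyrimidine→purine, transversion)
site 23: A→C (purine→pyrimidine, transversion)

0 transitions, 2 transversions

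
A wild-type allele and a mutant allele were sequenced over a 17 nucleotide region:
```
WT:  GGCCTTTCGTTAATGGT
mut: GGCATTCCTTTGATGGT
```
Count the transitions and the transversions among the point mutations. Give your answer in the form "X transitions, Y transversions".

Mismatches (1-based):
base 4: C→A (pyrimidine→purine, transversion)
base 7: T→C (pyrimidine→pyrimidine, transition)
base 9: G→T (purine→pyrimidine, transversion)
base 12: A→G (purine→purine, transition)

2 transitions, 2 transversions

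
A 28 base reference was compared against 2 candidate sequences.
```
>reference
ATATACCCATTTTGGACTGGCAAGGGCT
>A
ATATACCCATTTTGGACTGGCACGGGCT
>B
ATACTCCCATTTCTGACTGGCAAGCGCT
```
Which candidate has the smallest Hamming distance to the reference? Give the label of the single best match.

Hamming distances to reference — A: 1; B: 5.
Smallest is A with 1 mismatch.

A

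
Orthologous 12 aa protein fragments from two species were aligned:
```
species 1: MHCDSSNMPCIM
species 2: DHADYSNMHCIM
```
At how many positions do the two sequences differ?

4

Comparing position by position, 4 positions differ: 1 (M/D), 3 (C/A), 5 (S/Y), 9 (P/H).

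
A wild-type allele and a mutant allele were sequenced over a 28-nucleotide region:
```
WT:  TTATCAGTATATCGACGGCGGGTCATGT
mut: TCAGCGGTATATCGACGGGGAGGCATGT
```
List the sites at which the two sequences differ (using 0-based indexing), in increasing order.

1, 3, 5, 18, 20, 22

Scanning 0-based: 1: T/C; 3: T/G; 5: A/G; 18: C/G; 20: G/A; 22: T/G.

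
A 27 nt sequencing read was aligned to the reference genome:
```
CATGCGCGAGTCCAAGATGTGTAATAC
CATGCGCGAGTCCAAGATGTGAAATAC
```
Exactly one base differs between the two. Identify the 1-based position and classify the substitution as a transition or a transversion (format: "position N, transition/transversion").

position 22, transversion

Position 22 changes T→A. T is a pyrimidine and A is a purine, so this is a transversion.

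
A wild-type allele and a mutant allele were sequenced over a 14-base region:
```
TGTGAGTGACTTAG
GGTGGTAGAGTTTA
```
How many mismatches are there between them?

The sequences differ at positions 1, 5, 6, 7, 10, 13, 14 (1-based) — 7 in total.

7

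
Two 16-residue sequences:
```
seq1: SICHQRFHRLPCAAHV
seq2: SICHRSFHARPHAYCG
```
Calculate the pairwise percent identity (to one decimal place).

Mismatches at positions 5, 6, 9, 10, 12, 14, 15, 16 (1-based): 8 of 16.
Identical positions: 8/16 = 50% → 50.0%.

50.0%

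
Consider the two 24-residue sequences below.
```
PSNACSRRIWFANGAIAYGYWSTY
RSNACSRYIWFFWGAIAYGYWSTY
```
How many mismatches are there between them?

4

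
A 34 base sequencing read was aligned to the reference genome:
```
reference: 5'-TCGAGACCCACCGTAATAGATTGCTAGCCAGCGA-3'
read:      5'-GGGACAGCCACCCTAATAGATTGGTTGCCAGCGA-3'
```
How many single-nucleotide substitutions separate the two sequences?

7

Comparing position by position, 7 positions differ: 1 (T/G), 2 (C/G), 5 (G/C), 7 (C/G), 13 (G/C), 24 (C/G), 26 (A/T).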